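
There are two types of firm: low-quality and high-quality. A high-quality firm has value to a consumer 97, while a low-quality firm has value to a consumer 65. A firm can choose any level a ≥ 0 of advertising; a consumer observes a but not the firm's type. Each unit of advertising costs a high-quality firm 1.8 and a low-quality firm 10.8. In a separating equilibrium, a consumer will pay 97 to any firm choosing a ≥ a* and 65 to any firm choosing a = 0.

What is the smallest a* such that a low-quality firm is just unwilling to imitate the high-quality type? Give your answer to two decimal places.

A low-quality firm choosing a = 0 receives 65.
Imitating at a* instead would pay 97 at cost 10.8·a*, netting 97 − 10.8·a*.
Indifference: 65 = 97 − 10.8·a*, so a* = (97 − 65) / 10.8 ≈ 2.96.
This is the low-quality type's binding incentive-compatibility constraint; any a ≥ 2.96 sustains separation on that side.

2.96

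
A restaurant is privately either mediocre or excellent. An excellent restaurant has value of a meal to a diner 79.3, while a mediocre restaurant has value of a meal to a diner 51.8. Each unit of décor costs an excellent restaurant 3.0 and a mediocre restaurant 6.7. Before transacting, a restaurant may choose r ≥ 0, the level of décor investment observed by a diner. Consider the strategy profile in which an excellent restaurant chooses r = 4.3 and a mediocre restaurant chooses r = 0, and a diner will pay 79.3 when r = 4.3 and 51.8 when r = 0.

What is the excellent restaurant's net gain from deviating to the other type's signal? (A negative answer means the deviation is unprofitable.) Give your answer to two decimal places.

Playing r = 4.3 the excellent restaurant receives 79.3 − 3.0 × 4.3 = 66.4.
Deviating to r = 0 yields 51.8 instead.
Gain from deviating: 51.8 − 66.4 = -14.60.
The gain is negative, so the excellent type's incentive-compatibility constraint is satisfied.

-14.60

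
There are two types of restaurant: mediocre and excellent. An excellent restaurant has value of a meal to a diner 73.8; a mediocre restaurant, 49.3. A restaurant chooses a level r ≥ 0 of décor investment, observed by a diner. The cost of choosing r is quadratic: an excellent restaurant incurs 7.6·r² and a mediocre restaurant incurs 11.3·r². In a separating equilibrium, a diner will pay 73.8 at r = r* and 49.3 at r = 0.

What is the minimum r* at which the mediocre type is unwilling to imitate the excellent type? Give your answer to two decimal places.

The mediocre type at r = 0 receives 49.3; imitating at r* yields 73.8 − 11.3·r*².
Indifference: 49.3 = 73.8 − 11.3·r*², so r*² = (73.8 − 49.3) / 11.3 ≈ 2.1681.
r* = √2.1681 ≈ 1.47.

1.47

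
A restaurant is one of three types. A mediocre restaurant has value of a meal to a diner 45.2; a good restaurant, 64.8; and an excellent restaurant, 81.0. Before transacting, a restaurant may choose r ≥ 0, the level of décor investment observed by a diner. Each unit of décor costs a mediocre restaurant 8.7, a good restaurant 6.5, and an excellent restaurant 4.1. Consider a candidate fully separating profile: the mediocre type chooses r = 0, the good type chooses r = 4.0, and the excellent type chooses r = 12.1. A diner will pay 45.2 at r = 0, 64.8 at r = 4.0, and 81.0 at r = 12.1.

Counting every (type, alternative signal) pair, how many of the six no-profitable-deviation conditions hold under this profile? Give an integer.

3

Excellent (own payoff 81.0 − 4.1×12.1 = 31.39): to r=0 gives 45.2 → profitable ✗; to r=4.0 gives 64.8 − 4.1×4.0 = 48.4 → profitable ✗.
Mediocre (own payoff 45.2): to r=4.0 gives 64.8 − 8.7×4.0 = 30 → no gain ✓; to r=12.1 gives 81.0 − 8.7×12.1 = -24.27 → no gain ✓.
Good (own payoff 64.8 − 6.5×4.0 = 38.8): to r=0 gives 45.2 → profitable ✗; to r=12.1 gives 81.0 − 6.5×12.1 = 2.35 → no gain ✓.
3 of the 6 constraints hold; not an equilibrium.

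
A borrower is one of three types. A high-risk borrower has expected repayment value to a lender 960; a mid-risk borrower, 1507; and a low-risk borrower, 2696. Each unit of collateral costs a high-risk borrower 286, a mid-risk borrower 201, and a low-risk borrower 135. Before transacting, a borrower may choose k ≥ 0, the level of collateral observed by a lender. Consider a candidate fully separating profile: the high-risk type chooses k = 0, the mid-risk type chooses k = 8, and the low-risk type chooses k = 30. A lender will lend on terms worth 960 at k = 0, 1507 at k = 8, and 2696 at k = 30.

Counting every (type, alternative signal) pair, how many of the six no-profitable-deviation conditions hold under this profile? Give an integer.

High-risk (own payoff 960): to k=8 gives 1507 − 286×8 = -781 → no gain ✓; to k=30 gives 2696 − 286×30 = -5884 → no gain ✓.
Low-risk (own payoff 2696 − 135×30 = -1354): to k=0 gives 960 → profitable ✗; to k=8 gives 1507 − 135×8 = 427 → profitable ✗.
Mid-risk (own payoff 1507 − 201×8 = -101): to k=0 gives 960 → profitable ✗; to k=30 gives 2696 − 201×30 = -3334 → no gain ✓.
3 of the 6 constraints hold; not an equilibrium.

3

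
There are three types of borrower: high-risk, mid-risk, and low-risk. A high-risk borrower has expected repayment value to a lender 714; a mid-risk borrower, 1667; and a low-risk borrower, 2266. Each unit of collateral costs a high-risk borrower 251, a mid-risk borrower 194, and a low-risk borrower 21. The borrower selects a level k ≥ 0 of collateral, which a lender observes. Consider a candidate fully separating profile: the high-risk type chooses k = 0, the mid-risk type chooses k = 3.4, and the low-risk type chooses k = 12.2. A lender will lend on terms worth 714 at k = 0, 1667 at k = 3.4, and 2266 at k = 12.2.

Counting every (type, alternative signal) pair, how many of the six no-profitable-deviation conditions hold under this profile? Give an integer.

5

Mid-risk (own payoff 1667 − 194×3.4 = 1007.4): to k=0 gives 714 → no gain ✓; to k=12.2 gives 2266 − 194×12.2 = -100.8 → no gain ✓.
High-risk (own payoff 714): to k=3.4 gives 1667 − 251×3.4 = 813.6 → profitable ✗; to k=12.2 gives 2266 − 251×12.2 = -796.2 → no gain ✓.
Low-risk (own payoff 2266 − 21×12.2 = 2009.8): to k=0 gives 714 → no gain ✓; to k=3.4 gives 1667 − 21×3.4 = 1595.6 → no gain ✓.
5 of the 6 constraints hold; not an equilibrium.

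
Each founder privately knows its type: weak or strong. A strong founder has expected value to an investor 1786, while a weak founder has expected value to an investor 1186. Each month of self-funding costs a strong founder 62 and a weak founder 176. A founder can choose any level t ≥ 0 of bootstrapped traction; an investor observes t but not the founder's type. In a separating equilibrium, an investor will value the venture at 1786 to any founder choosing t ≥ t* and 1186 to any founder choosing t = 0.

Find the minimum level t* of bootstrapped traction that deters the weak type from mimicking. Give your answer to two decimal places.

3.41

A weak founder choosing t = 0 receives 1186.
Imitating at t* instead would pay 1786 at cost 176·t*, netting 1786 − 176·t*.
Indifference: 1186 = 1786 − 176·t*, so t* = (1786 − 1186) / 176 ≈ 3.41.
This is the weak type's binding incentive-compatibility constraint; any t ≥ 3.41 sustains separation on that side.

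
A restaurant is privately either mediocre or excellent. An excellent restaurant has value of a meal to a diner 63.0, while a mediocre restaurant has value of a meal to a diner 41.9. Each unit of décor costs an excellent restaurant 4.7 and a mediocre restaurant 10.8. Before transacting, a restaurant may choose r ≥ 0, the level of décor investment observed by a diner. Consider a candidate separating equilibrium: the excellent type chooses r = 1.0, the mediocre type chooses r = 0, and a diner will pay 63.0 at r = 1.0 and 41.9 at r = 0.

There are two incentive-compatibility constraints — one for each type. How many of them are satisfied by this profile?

Excellent type: signal → 63.0 − 4.7 × 1.0 = 58.3; deviate to 0 → 41.9. IC holds (58.3 ≥ 41.9).
Mediocre type: stay at 0 → 41.9; mimic → 63.0 − 10.8 × 1.0 = 52.2. IC fails (41.9 < 52.2).
1 of 2 constraints hold, so this profile is not an equilibrium.

1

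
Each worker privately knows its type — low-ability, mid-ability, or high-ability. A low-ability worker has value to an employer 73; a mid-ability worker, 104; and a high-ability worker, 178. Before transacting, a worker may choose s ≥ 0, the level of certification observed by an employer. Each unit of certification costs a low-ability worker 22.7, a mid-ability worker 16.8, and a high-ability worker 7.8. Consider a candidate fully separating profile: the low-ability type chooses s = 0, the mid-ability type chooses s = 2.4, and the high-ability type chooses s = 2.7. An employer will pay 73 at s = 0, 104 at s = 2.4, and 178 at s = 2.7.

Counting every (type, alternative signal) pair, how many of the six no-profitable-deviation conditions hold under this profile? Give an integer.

Low-ability (own payoff 73): to s=2.4 gives 104 − 22.7×2.4 = 49.52 → no gain ✓; to s=2.7 gives 178 − 22.7×2.7 = 116.71 → profitable ✗.
Mid-ability (own payoff 104 − 16.8×2.4 = 63.68): to s=0 gives 73 → profitable ✗; to s=2.7 gives 178 − 16.8×2.7 = 132.64 → profitable ✗.
High-ability (own payoff 178 − 7.8×2.7 = 156.94): to s=0 gives 73 → no gain ✓; to s=2.4 gives 104 − 7.8×2.4 = 85.28 → no gain ✓.
3 of the 6 constraints hold; not an equilibrium.

3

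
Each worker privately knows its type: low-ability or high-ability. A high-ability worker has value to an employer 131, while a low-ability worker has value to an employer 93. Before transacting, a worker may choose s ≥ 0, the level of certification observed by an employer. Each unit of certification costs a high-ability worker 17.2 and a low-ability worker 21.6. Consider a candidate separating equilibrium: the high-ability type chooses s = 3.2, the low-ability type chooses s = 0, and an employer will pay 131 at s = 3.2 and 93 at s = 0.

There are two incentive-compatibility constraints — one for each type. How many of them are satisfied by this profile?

1

High-ability type: signal → 131 − 17.2 × 3.2 = 75.96; deviate to 0 → 93. IC fails (75.96 < 93).
Low-ability type: stay at 0 → 93; mimic → 131 − 21.6 × 3.2 = 61.88. IC holds (93 ≥ 61.88).
1 of 2 constraints hold, so this profile is not an equilibrium.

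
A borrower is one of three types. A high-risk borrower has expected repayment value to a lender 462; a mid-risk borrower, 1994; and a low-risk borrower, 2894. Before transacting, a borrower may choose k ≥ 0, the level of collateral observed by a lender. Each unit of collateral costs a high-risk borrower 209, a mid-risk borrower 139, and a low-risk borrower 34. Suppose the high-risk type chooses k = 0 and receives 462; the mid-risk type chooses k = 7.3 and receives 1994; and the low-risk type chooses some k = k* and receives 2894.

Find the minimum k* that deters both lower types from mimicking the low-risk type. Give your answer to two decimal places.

13.77

Mid-risk type (on-path payoff 1994 − 139×7.3 = 979.3) won't mimic when 979.3 ≥ 2894 − 139·k*, i.e. k* ≥ 13.77.
High-risk type (on-path payoff 462) won't mimic when 462 ≥ 2894 − 209·k*, i.e. k* ≥ 11.64.
Both must hold, so k* = max(11.64, 13.77) = 13.77. The mid-risk type's constraint binds.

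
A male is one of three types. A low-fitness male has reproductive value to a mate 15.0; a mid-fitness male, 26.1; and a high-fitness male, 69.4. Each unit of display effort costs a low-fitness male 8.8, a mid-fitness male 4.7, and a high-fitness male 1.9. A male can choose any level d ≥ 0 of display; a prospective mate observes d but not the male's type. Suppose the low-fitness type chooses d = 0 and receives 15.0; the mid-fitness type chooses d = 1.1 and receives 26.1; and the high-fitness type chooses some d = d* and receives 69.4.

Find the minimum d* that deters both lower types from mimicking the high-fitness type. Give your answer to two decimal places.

Mid-fitness type (on-path payoff 26.1 − 4.7×1.1 = 20.93) won't mimic when 20.93 ≥ 69.4 − 4.7·d*, i.e. d* ≥ 10.31.
Low-fitness type (on-path payoff 15.0) won't mimic when 15.0 ≥ 69.4 − 8.8·d*, i.e. d* ≥ 6.18.
Both must hold, so d* = max(6.18, 10.31) = 10.31. The mid-fitness type's constraint binds.

10.31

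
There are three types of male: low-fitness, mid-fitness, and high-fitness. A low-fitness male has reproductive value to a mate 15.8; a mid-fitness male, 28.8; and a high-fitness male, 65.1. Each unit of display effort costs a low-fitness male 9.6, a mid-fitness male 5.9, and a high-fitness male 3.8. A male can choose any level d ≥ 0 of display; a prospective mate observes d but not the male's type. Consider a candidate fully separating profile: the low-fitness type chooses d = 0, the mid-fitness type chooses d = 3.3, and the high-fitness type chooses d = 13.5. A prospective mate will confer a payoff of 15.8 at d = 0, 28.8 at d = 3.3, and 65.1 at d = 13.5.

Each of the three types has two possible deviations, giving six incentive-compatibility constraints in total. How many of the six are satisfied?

Mid-fitness (own payoff 28.8 − 5.9×3.3 = 9.33): to d=0 gives 15.8 → profitable ✗; to d=13.5 gives 65.1 − 5.9×13.5 = -14.55 → no gain ✓.
Low-fitness (own payoff 15.8): to d=3.3 gives 28.8 − 9.6×3.3 = -2.88 → no gain ✓; to d=13.5 gives 65.1 − 9.6×13.5 = -64.5 → no gain ✓.
High-fitness (own payoff 65.1 − 3.8×13.5 = 13.8): to d=0 gives 15.8 → profitable ✗; to d=3.3 gives 28.8 − 3.8×3.3 = 16.26 → profitable ✗.
3 of the 6 constraints hold; not an equilibrium.

3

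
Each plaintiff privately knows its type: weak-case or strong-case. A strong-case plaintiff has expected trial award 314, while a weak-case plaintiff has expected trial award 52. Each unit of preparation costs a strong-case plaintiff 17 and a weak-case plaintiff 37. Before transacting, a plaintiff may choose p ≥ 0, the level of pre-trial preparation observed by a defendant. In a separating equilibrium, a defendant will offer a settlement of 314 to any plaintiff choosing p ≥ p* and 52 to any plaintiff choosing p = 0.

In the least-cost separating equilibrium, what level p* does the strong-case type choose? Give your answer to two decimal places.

7.08

A weak-case plaintiff choosing p = 0 receives 52.
Imitating at p* instead would pay 314 at cost 37·p*, netting 314 − 37·p*.
Indifference: 52 = 314 − 37·p*, so p* = (314 − 52) / 37 ≈ 7.08.
This is the weak-case type's binding incentive-compatibility constraint; any p ≥ 7.08 sustains separation on that side.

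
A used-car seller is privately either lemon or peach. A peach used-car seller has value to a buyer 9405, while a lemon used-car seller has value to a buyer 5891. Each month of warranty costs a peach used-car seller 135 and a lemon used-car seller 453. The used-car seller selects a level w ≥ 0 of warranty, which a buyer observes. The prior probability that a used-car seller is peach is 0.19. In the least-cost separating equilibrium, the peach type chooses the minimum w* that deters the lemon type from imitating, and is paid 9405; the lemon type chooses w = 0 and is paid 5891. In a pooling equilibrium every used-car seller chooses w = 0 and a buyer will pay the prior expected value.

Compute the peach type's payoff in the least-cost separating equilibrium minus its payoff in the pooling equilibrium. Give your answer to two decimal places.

Least-cost separating signal: w* solves 5891 = 9405 − 453·w*, so w* = (9405 − 5891)/453 ≈ 7.7572.
Peach type's separating payoff: 9405 − 135 × w* = 9405 − 135 × (9405 − 5891)/453 = 9405 − 474390/453 ≈ 8357.7815.
Pooling payoff: 0.19 × 9405 + 0.81 × 5891 = 6558.66.
Difference: 8357.7815 − 6558.66 = 1799.1215, i.e. 1799.12 to two decimal places.
The peach type prefers to separate.

1799.12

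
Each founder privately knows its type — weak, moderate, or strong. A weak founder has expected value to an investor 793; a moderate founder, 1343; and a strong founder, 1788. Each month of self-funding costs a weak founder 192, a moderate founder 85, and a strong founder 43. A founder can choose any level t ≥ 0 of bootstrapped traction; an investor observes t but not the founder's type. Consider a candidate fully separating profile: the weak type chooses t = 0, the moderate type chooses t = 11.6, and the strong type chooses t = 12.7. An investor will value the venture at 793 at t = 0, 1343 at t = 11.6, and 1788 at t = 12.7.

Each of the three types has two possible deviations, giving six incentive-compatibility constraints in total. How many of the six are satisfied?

Weak (own payoff 793): to t=11.6 gives 1343 − 192×11.6 = -884.2 → no gain ✓; to t=12.7 gives 1788 − 192×12.7 = -650.4 → no gain ✓.
Moderate (own payoff 1343 − 85×11.6 = 357): to t=0 gives 793 → profitable ✗; to t=12.7 gives 1788 − 85×12.7 = 708.5 → profitable ✗.
Strong (own payoff 1788 − 43×12.7 = 1241.9): to t=0 gives 793 → no gain ✓; to t=11.6 gives 1343 − 43×11.6 = 844.2 → no gain ✓.
4 of the 6 constraints hold; not an equilibrium.

4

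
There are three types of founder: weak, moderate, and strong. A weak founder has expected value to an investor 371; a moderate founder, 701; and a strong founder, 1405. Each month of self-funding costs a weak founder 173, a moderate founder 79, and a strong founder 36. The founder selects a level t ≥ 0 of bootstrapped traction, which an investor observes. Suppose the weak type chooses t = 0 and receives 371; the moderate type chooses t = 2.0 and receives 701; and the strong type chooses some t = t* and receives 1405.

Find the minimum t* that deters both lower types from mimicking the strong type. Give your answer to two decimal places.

10.91

Weak type (on-path payoff 371) won't mimic when 371 ≥ 1405 − 173·t*, i.e. t* ≥ 5.98.
Moderate type (on-path payoff 701 − 79×2.0 = 543) won't mimic when 543 ≥ 1405 − 79·t*, i.e. t* ≥ 10.91.
Both must hold, so t* = max(5.98, 10.91) = 10.91. The moderate type's constraint binds.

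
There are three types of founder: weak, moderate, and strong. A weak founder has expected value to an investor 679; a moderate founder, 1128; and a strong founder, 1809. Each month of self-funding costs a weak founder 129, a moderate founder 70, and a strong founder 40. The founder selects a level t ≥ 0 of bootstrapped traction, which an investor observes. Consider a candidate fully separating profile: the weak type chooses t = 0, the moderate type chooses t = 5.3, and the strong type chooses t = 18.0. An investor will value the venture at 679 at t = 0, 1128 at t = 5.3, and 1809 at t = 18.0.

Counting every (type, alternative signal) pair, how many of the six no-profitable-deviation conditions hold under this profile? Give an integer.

6

Strong (own payoff 1809 − 40×18.0 = 1089): to t=0 gives 679 → no gain ✓; to t=5.3 gives 1128 − 40×5.3 = 916 → no gain ✓.
Moderate (own payoff 1128 − 70×5.3 = 757): to t=0 gives 679 → no gain ✓; to t=18.0 gives 1809 − 70×18.0 = 549 → no gain ✓.
Weak (own payoff 679): to t=5.3 gives 1128 − 129×5.3 = 444.3 → no gain ✓; to t=18.0 gives 1809 − 129×18.0 = -513 → no gain ✓.
6 of the 6 constraints hold; this profile is a separating equilibrium.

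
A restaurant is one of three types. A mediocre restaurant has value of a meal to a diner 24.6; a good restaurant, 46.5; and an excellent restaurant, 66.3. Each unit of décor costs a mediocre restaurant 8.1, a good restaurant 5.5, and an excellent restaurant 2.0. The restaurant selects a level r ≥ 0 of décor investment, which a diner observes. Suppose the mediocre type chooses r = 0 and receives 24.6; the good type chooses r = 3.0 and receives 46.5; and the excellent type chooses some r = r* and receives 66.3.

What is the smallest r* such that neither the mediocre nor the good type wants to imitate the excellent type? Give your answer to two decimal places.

Good type (on-path payoff 46.5 − 5.5×3.0 = 30) won't mimic when 30 ≥ 66.3 − 5.5·r*, i.e. r* ≥ 6.60.
Mediocre type (on-path payoff 24.6) won't mimic when 24.6 ≥ 66.3 − 8.1·r*, i.e. r* ≥ 5.15.
Both must hold, so r* = max(5.15, 6.60) = 6.60. The good type's constraint binds.

6.60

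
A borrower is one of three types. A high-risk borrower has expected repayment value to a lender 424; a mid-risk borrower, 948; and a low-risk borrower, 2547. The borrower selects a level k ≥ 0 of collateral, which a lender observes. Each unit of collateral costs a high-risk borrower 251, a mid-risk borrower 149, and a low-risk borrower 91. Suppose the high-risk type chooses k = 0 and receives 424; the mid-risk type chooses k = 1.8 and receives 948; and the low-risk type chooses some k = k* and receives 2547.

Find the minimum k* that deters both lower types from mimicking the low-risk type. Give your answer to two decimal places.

High-risk type (on-path payoff 424) won't mimic when 424 ≥ 2547 − 251·k*, i.e. k* ≥ 8.46.
Mid-risk type (on-path payoff 948 − 149×1.8 = 679.8) won't mimic when 679.8 ≥ 2547 − 149·k*, i.e. k* ≥ 12.53.
Both must hold, so k* = max(8.46, 12.53) = 12.53. The mid-risk type's constraint binds.

12.53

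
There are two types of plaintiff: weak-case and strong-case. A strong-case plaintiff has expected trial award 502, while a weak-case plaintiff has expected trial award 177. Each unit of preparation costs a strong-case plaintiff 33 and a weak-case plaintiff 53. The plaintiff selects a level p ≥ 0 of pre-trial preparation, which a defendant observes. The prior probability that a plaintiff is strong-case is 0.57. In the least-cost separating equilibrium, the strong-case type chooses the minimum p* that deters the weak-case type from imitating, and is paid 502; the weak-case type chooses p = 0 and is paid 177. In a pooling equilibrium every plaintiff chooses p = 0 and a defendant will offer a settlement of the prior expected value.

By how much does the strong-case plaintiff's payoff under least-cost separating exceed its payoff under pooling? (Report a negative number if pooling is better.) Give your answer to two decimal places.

Least-cost separating signal: p* solves 177 = 502 − 53·p*, so p* = (502 − 177)/53 ≈ 6.1321.
Strong-case type's separating payoff: 502 − 33 × p* = 502 − 33 × (502 − 177)/53 = 502 − 10725/53 ≈ 299.6415.
Pooling payoff: 0.57 × 502 + 0.43 × 177 = 362.25.
Difference: 299.6415 − 362.25 = -62.6085, i.e. -62.61 to two decimal places.
The strong-case type would prefer the pooling outcome.

-62.61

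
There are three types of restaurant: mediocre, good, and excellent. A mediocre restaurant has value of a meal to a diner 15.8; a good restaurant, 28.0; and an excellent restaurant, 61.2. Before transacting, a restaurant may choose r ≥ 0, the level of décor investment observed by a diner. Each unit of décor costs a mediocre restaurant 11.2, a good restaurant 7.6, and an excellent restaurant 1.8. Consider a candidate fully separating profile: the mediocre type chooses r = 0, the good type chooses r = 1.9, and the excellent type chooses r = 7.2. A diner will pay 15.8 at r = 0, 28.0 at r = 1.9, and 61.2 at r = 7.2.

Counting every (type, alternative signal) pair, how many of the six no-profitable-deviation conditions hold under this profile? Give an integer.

5

Excellent (own payoff 61.2 − 1.8×7.2 = 48.24): to r=0 gives 15.8 → no gain ✓; to r=1.9 gives 28.0 − 1.8×1.9 = 24.58 → no gain ✓.
Mediocre (own payoff 15.8): to r=1.9 gives 28.0 − 11.2×1.9 = 6.72 → no gain ✓; to r=7.2 gives 61.2 − 11.2×7.2 = -19.44 → no gain ✓.
Good (own payoff 28.0 − 7.6×1.9 = 13.56): to r=0 gives 15.8 → profitable ✗; to r=7.2 gives 61.2 − 7.6×7.2 = 6.48 → no gain ✓.
5 of the 6 constraints hold; not an equilibrium.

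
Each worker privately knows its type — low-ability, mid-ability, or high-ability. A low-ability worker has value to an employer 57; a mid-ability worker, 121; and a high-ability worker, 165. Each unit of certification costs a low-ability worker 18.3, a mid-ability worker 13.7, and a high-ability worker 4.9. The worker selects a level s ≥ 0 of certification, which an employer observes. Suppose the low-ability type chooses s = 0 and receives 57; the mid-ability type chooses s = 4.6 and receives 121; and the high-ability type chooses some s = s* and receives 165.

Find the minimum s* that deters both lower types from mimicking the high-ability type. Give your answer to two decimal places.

Mid-ability type (on-path payoff 121 − 13.7×4.6 = 57.98) won't mimic when 57.98 ≥ 165 − 13.7·s*, i.e. s* ≥ 7.81.
Low-ability type (on-path payoff 57) won't mimic when 57 ≥ 165 − 18.3·s*, i.e. s* ≥ 5.90.
Both must hold, so s* = max(5.90, 7.81) = 7.81. The mid-ability type's constraint binds.

7.81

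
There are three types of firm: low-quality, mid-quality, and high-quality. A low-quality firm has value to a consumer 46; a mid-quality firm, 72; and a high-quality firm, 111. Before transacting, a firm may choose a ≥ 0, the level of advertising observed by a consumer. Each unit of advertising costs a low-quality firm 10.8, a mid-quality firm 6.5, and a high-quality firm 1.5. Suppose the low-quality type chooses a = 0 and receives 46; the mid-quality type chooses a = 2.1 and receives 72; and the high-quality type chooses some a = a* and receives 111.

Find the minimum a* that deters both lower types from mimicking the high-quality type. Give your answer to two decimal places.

8.10

Low-quality type (on-path payoff 46) won't mimic when 46 ≥ 111 − 10.8·a*, i.e. a* ≥ 6.02.
Mid-quality type (on-path payoff 72 − 6.5×2.1 = 58.35) won't mimic when 58.35 ≥ 111 − 6.5·a*, i.e. a* ≥ 8.10.
Both must hold, so a* = max(6.02, 8.10) = 8.10. The mid-quality type's constraint binds.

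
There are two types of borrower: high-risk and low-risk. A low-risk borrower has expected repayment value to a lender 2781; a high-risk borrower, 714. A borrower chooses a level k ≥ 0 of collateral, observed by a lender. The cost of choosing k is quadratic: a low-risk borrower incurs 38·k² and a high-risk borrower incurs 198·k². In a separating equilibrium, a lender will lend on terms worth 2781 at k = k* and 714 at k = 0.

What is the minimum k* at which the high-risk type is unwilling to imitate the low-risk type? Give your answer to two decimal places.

3.23

The high-risk type at k = 0 receives 714; imitating at k* yields 2781 − 198·k*².
Indifference: 714 = 2781 − 198·k*², so k*² = (2781 − 714) / 198 ≈ 10.4394.
k* = √10.4394 ≈ 3.23.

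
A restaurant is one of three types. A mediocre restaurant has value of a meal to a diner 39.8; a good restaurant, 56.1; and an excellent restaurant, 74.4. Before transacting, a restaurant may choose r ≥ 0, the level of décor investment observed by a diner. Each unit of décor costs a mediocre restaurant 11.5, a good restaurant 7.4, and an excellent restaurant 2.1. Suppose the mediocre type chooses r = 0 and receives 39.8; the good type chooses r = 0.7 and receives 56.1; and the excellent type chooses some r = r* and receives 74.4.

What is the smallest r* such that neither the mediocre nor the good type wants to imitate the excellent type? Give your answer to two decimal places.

Mediocre type (on-path payoff 39.8) won't mimic when 39.8 ≥ 74.4 − 11.5·r*, i.e. r* ≥ 3.01.
Good type (on-path payoff 56.1 − 7.4×0.7 = 50.92) won't mimic when 50.92 ≥ 74.4 − 7.4·r*, i.e. r* ≥ 3.17.
Both must hold, so r* = max(3.01, 3.17) = 3.17. The good type's constraint binds.

3.17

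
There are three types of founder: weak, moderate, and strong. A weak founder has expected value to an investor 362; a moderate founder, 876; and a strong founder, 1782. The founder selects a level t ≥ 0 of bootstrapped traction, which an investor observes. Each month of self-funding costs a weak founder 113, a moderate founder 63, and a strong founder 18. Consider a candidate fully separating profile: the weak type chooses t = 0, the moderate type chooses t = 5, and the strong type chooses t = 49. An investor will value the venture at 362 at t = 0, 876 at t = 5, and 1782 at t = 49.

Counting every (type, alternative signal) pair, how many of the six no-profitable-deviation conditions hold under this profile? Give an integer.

6

Strong (own payoff 1782 − 18×49 = 900): to t=0 gives 362 → no gain ✓; to t=5 gives 876 − 18×5 = 786 → no gain ✓.
Weak (own payoff 362): to t=5 gives 876 − 113×5 = 311 → no gain ✓; to t=49 gives 1782 − 113×49 = -3755 → no gain ✓.
Moderate (own payoff 876 − 63×5 = 561): to t=0 gives 362 → no gain ✓; to t=49 gives 1782 − 63×49 = -1305 → no gain ✓.
6 of the 6 constraints hold; this profile is a separating equilibrium.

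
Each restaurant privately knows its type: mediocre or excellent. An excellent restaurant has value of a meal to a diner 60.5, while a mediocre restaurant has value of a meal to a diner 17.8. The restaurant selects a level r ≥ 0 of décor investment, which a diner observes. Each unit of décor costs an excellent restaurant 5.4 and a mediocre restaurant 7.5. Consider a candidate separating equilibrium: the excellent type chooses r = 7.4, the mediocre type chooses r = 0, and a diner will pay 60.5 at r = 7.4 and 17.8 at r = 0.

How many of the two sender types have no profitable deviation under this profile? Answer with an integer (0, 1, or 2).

Excellent type: signal → 60.5 − 5.4 × 7.4 = 20.54; deviate to 0 → 17.8. IC holds (20.54 ≥ 17.8).
Mediocre type: stay at 0 → 17.8; mimic → 60.5 − 7.5 × 7.4 = 5. IC holds (17.8 ≥ 5).
2 of 2 constraints hold, so this is a separating equilibrium.

2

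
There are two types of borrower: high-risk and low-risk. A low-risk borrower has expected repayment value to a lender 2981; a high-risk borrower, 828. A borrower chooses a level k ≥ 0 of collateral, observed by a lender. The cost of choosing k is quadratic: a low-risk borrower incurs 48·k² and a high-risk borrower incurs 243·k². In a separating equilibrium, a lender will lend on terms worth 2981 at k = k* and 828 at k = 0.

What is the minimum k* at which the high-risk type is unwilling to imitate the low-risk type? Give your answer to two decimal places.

The high-risk type at k = 0 receives 828; imitating at k* yields 2981 − 243·k*².
Indifference: 828 = 2981 − 243·k*², so k*² = (2981 − 828) / 243 ≈ 8.8601.
k* = √8.8601 ≈ 2.98.

2.98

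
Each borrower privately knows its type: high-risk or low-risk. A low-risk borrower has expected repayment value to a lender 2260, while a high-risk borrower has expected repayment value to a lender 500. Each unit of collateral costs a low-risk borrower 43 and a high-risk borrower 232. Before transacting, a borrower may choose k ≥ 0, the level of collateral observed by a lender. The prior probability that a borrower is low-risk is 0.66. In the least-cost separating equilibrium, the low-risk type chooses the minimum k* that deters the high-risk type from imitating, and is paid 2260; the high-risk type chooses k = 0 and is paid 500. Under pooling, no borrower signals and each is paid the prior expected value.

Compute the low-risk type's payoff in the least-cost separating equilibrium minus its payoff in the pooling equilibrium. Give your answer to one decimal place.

Least-cost separating signal: k* solves 500 = 2260 − 232·k*, so k* = (2260 − 500)/232 ≈ 7.5862.
Low-risk type's separating payoff: 2260 − 43 × k* = 2260 − 43 × (2260 − 500)/232 = 2260 − 75680/232 ≈ 1933.793.
Pooling payoff: 0.66 × 2260 + 0.34 × 500 = 1661.6.
Difference: 1933.793 − 1661.6 = 272.193, i.e. 272.2 to one decimal place.
The low-risk type prefers to separate.

272.2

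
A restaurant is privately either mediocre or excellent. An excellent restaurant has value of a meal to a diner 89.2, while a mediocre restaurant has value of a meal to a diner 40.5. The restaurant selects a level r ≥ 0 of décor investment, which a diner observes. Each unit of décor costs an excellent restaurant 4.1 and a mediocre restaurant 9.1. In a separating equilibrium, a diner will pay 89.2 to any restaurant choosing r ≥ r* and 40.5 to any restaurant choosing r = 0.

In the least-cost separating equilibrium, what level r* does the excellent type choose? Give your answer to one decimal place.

A mediocre restaurant choosing r = 0 receives 40.5.
Imitating at r* instead would pay 89.2 at cost 9.1·r*, netting 89.2 − 9.1·r*.
Indifference: 40.5 = 89.2 − 9.1·r*, so r* = (89.2 − 40.5) / 9.1 ≈ 5.4.
This is the mediocre type's binding incentive-compatibility constraint; any r ≥ 5.4 sustains separation on that side.

5.4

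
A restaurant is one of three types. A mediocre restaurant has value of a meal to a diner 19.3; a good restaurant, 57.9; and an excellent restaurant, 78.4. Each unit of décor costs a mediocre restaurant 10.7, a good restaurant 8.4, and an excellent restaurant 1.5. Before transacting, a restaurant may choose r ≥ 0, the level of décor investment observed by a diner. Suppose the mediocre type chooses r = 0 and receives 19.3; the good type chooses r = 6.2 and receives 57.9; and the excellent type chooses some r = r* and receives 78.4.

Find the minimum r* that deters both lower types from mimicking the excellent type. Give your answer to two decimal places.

8.64

Good type (on-path payoff 57.9 − 8.4×6.2 = 5.82) won't mimic when 5.82 ≥ 78.4 − 8.4·r*, i.e. r* ≥ 8.64.
Mediocre type (on-path payoff 19.3) won't mimic when 19.3 ≥ 78.4 − 10.7·r*, i.e. r* ≥ 5.52.
Both must hold, so r* = max(5.52, 8.64) = 8.64. The good type's constraint binds.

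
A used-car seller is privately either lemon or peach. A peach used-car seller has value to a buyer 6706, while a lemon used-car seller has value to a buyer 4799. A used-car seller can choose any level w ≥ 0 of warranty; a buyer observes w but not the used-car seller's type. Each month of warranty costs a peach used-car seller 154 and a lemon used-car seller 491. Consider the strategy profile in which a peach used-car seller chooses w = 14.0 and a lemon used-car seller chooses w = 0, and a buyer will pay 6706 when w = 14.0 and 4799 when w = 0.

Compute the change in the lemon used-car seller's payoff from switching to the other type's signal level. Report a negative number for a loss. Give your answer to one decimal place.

-4967.0

Playing w = 0 the lemon used-car seller receives 4799.
Deviating to w = 14.0 brings payment 6706 at cost 491 × 14.0 = 6874, netting -168.
Gain from deviating: -168 − 4799 = -4967.0.
The gain is negative, so the lemon type's incentive-compatibility constraint is satisfied.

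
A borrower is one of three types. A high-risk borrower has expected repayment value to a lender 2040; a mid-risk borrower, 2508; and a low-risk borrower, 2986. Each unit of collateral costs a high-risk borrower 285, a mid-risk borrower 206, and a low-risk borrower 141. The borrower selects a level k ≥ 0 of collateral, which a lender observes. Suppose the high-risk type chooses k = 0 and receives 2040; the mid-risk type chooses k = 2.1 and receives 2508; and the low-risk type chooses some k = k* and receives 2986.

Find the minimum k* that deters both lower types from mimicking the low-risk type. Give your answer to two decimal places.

High-risk type (on-path payoff 2040) won't mimic when 2040 ≥ 2986 − 285·k*, i.e. k* ≥ 3.32.
Mid-risk type (on-path payoff 2508 − 206×2.1 = 2075.4) won't mimic when 2075.4 ≥ 2986 − 206·k*, i.e. k* ≥ 4.42.
Both must hold, so k* = max(3.32, 4.42) = 4.42. The mid-risk type's constraint binds.

4.42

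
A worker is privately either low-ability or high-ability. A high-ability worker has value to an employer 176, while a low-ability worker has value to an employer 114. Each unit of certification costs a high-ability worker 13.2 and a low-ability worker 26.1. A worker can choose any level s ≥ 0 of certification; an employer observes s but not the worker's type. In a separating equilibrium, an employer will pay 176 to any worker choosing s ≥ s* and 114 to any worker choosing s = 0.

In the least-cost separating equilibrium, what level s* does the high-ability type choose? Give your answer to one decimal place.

A low-ability worker choosing s = 0 receives 114.
Imitating at s* instead would pay 176 at cost 26.1·s*, netting 176 − 26.1·s*.
Indifference: 114 = 176 − 26.1·s*, so s* = (176 − 114) / 26.1 ≈ 2.4.
This is the low-ability type's binding incentive-compatibility constraint; any s ≥ 2.4 sustains separation on that side.

2.4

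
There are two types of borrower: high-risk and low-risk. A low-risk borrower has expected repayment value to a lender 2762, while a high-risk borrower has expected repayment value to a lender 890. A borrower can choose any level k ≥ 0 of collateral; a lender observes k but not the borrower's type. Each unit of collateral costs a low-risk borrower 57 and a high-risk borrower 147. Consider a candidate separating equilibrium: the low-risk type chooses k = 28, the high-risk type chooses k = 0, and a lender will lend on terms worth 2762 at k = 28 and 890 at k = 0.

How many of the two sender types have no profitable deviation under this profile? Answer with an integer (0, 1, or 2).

High-risk type: stay at 0 → 890; mimic → 2762 − 147 × 28 = -1354. IC holds (890 ≥ -1354).
Low-risk type: signal → 2762 − 57 × 28 = 1166; deviate to 0 → 890. IC holds (1166 ≥ 890).
2 of 2 constraints hold, so this is a separating equilibrium.

2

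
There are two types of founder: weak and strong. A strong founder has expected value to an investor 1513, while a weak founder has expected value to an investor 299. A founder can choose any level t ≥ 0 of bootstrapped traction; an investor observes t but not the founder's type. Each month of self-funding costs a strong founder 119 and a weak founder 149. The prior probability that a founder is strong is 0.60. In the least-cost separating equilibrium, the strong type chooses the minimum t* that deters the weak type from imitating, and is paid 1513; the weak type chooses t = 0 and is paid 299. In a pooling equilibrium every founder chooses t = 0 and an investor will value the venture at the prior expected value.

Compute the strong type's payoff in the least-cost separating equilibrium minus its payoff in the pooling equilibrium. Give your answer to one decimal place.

Least-cost separating signal: t* solves 299 = 1513 − 149·t*, so t* = (1513 − 299)/149 ≈ 8.1477.
Strong type's separating payoff: 1513 − 119 × t* = 1513 − 119 × (1513 − 299)/149 = 1513 − 144466/149 ≈ 543.430.
Pooling payoff: 0.60 × 1513 + 0.40 × 299 = 1027.4.
Difference: 543.430 − 1027.4 = -483.97, i.e. -484.0 to one decimal place.
The strong type would prefer the pooling outcome.

-484.0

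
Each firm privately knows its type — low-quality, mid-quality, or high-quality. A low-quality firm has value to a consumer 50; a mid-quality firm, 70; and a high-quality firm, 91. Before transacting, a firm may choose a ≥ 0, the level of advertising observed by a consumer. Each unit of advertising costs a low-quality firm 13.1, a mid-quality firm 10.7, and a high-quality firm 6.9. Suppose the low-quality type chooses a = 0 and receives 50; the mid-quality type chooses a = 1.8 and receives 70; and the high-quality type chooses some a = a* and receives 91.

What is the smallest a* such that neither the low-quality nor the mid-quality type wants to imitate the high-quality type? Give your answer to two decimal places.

3.76

Mid-quality type (on-path payoff 70 − 10.7×1.8 = 50.74) won't mimic when 50.74 ≥ 91 − 10.7·a*, i.e. a* ≥ 3.76.
Low-quality type (on-path payoff 50) won't mimic when 50 ≥ 91 − 13.1·a*, i.e. a* ≥ 3.13.
Both must hold, so a* = max(3.13, 3.76) = 3.76. The mid-quality type's constraint binds.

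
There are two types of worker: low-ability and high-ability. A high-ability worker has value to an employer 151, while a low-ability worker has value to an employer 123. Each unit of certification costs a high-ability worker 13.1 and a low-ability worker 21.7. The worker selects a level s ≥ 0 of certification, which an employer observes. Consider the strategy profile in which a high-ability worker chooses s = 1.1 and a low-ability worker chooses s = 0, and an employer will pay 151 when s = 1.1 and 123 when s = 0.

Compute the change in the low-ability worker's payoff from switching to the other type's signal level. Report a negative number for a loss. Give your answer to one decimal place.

Playing s = 0 the low-ability worker receives 123.
Deviating to s = 1.1 brings payment 151 at cost 21.7 × 1.1 = 23.87, netting 127.13.
Gain from deviating: 127.13 − 123 = 4.13, i.e. 4.1 to one decimal place.
The gain is positive, so the low-ability type's incentive-compatibility constraint is violated — this profile is not a separating equilibrium.

4.1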